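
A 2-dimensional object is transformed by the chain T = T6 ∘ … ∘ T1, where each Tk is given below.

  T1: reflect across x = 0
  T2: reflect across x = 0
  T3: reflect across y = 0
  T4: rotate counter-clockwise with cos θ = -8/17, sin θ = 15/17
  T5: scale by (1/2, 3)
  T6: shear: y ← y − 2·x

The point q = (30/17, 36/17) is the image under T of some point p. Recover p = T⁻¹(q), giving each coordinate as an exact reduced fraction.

T1 = [-1 0 0; 0 1 0; 0 0 1]
T2·T1 = [1 0 0; 0 1 0; 0 0 1]
T3·…·T1 = [1 0 0; 0 -1 0; 0 0 1]
T4·…·T1 = [-8/17 15/17 0; 15/17 8/17 0; 0 0 1]
T5·…·T1 = [-4/17 15/34 0; 45/17 24/17 0; 0 0 1]
T6·…·T1 = [-4/17 15/34 0; 53/17 9/17 0; 0 0 1]
det M = -3/2; M⁻¹ = [-6/17 5/17 0; 106/51 8/51 0; 0 0 1]
M⁻¹ · (30/17, 36/17)ᵀ = (0, 4)ᵀ

p = (0, 4)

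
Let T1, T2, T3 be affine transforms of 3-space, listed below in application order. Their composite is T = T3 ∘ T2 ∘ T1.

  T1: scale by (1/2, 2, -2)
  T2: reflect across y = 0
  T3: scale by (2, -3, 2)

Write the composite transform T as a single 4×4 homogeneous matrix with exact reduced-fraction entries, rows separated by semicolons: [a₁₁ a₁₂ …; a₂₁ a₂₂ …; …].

T1 = [1/2 0 0 0; 0 2 0 0; 0 0 -2 0; 0 0 0 1]
T2·T1 = [1/2 0 0 0; 0 -2 0 0; 0 0 -2 0; 0 0 0 1]
T3·…·T1 = [1 0 0 0; 0 6 0 0; 0 0 -4 0; 0 0 0 1]

T = [1 0 0 0; 0 6 0 0; 0 0 -4 0; 0 0 0 1]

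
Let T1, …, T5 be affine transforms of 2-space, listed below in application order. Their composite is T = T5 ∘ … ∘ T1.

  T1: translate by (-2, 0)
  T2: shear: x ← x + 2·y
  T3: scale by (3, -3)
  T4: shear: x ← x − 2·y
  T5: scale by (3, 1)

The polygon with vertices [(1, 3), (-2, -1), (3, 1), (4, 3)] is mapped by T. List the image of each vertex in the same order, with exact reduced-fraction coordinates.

T1 translate by (-2, 0): (1, 3) → (-1, 3); (-2, -1) → (-4, -1); (3, 1) → (1, 1); (4, 3) → (2, 3)
T2 shear: x ← x + 2·y: (-1, 3) → (5, 3); (-4, -1) → (-6, -1); (1, 1) → (3, 1); (2, 3) → (8, 3)
T3 scale by (3, -3): (5, 3) → (15, -9); (-6, -1) → (-18, 3); (3, 1) → (9, -3); (8, 3) → (24, -9)
T4 shear: x ← x − 2·y: (15, -9) → (33, -9); (-18, 3) → (-24, 3); (9, -3) → (15, -3); (24, -9) → (42, -9)
T5 scale by (3, 1): (33, -9) → (99, -9); (-24, 3) → (-72, 3); (15, -3) → (45, -3); (42, -9) → (126, -9)

image vertices: (99, -9), (-72, 3), (45, -3), (126, -9)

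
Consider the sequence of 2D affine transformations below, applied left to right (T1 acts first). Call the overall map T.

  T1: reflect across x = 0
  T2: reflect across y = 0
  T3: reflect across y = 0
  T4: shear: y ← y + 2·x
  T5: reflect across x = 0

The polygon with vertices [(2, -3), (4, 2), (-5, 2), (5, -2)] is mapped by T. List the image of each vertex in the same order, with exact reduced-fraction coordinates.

T1 reflect across x = 0: (2, -3) → (-2, -3); (4, 2) → (-4, 2); (-5, 2) → (5, 2); (5, -2) → (-5, -2)
T2 reflect across y = 0: (-2, -3) → (-2, 3); (-4, 2) → (-4, -2); (5, 2) → (5, -2); (-5, -2) → (-5, 2)
T3 reflect across y = 0: (-2, 3) → (-2, -3); (-4, -2) → (-4, 2); (5, -2) → (5, 2); (-5, 2) → (-5, -2)
T4 shear: y ← y + 2·x: (-2, -3) → (-2, -7); (-4, 2) → (-4, -6); (5, 2) → (5, 12); (-5, -2) → (-5, -12)
T5 reflect across x = 0: (-2, -7) → (2, -7); (-4, -6) → (4, -6); (5, 12) → (-5, 12); (-5, -12) → (5, -12)

image vertices: (2, -7), (4, -6), (-5, 12), (5, -12)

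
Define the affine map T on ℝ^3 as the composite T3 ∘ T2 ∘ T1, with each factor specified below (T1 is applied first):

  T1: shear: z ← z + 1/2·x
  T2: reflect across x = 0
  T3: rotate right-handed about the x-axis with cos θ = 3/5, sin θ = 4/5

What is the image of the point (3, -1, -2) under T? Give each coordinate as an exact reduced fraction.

T1 shear: z ← z + 1/2·x: (3, -1, -2) → (3, -1, -1/2)
T2 reflect across x = 0: (3, -1, -1/2) → (-3, -1, -1/2)
T3 rotate right-handed about the x-axis with cos θ = 3/5, sin θ = 4/5: (-3, -1, -1/2) → (-3, -1/5, -11/10)

T(p) = (-3, -1/5, -11/10)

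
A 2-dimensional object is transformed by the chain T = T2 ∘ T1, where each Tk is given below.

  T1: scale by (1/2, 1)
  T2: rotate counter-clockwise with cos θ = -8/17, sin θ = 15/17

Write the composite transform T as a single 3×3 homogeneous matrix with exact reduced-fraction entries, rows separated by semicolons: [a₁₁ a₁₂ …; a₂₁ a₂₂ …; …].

T1 = [1/2 0 0; 0 1 0; 0 0 1]
T2·T1 = [-4/17 -15/17 0; 15/34 -8/17 0; 0 0 1]

T = [-4/17 -15/17 0; 15/34 -8/17 0; 0 0 1]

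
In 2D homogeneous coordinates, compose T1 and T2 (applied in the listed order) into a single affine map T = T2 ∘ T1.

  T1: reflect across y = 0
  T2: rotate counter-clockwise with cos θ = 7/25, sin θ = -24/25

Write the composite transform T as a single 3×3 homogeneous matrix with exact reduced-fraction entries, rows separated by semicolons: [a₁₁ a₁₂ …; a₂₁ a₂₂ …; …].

T1 = [1 0 0; 0 -1 0; 0 0 1]
T2·T1 = [7/25 -24/25 0; -24/25 -7/25 0; 0 0 1]

T = [7/25 -24/25 0; -24/25 -7/25 0; 0 0 1]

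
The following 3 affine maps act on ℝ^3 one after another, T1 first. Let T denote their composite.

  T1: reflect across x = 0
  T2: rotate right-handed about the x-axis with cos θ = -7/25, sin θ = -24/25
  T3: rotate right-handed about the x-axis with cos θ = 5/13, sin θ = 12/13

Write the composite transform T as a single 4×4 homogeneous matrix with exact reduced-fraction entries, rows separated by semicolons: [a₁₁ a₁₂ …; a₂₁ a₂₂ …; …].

T = [-1 0 0 0; 0 253/325 204/325 0; 0 -204/325 253/325 0; 0 0 0 1]

T1 = [-1 0 0 0; 0 1 0 0; 0 0 1 0; 0 0 0 1]
T2·T1 = [-1 0 0 0; 0 -7/25 24/25 0; 0 -24/25 -7/25 0; 0 0 0 1]
T3·…·T1 = [-1 0 0 0; 0 253/325 204/325 0; 0 -204/325 253/325 0; 0 0 0 1]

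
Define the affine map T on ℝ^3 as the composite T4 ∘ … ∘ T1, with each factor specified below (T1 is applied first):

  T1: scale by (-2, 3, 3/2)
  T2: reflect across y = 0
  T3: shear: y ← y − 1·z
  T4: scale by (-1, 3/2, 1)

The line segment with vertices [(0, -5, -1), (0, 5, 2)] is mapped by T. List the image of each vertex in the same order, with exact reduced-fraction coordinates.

image vertices: (0, 99/4, -3/2), (0, -27, 3)

T1 scale by (-2, 3, 3/2): (0, -5, -1) → (0, -15, -3/2); (0, 5, 2) → (0, 15, 3)
T2 reflect across y = 0: (0, -15, -3/2) → (0, 15, -3/2); (0, 15, 3) → (0, -15, 3)
T3 shear: y ← y − 1·z: (0, 15, -3/2) → (0, 33/2, -3/2); (0, -15, 3) → (0, -18, 3)
T4 scale by (-1, 3/2, 1): (0, 33/2, -3/2) → (0, 99/4, -3/2); (0, -18, 3) → (0, -27, 3)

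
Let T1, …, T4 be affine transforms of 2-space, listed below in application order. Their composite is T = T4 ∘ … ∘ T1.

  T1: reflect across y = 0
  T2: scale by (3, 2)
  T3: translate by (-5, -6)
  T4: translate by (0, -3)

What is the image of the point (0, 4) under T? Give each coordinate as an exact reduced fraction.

T1 reflect across y = 0: (0, 4) → (0, -4)
T2 scale by (3, 2): (0, -4) → (0, -8)
T3 translate by (-5, -6): (0, -8) → (-5, -14)
T4 translate by (0, -3): (-5, -14) → (-5, -17)

T(p) = (-5, -17)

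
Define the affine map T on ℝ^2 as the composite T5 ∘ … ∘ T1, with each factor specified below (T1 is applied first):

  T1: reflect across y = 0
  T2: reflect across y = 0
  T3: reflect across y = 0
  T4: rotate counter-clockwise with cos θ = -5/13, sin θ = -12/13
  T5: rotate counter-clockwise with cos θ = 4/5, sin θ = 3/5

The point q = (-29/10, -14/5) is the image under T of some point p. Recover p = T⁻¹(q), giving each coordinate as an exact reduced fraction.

p = (2, 7/2)

T1 = [1 0 0; 0 -1 0; 0 0 1]
T2·T1 = [1 0 0; 0 1 0; 0 0 1]
T3·…·T1 = [1 0 0; 0 -1 0; 0 0 1]
T4·…·T1 = [-5/13 -12/13 0; -12/13 5/13 0; 0 0 1]
T5·…·T1 = [16/65 -63/65 0; -63/65 -16/65 0; 0 0 1]
det M = -1; M⁻¹ = [16/65 -63/65 0; -63/65 -16/65 0; 0 0 1]
M⁻¹ · (-29/10, -14/5)ᵀ = (2, 7/2)ᵀ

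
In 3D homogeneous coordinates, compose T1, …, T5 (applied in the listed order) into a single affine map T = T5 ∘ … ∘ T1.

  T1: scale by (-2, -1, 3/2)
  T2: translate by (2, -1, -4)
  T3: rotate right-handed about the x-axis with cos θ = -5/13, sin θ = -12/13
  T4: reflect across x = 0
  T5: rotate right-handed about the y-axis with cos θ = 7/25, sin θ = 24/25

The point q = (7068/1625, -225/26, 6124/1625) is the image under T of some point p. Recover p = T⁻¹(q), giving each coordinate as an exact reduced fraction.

T1 = [-2 0 0 0; 0 -1 0 0; 0 0 3/2 0; 0 0 0 1]
T2·T1 = [-2 0 0 2; 0 -1 0 -1; 0 0 3/2 -4; 0 0 0 1]
T3·…·T1 = [-2 0 0 2; 0 5/13 18/13 -43/13; 0 12/13 -15/26 32/13; 0 0 0 1]
T4·…·T1 = [2 0 0 -2; 0 5/13 18/13 -43/13; 0 12/13 -15/26 32/13; 0 0 0 1]
T5·…·T1 = [14/25 288/325 -36/65 586/325; 0 5/13 18/13 -43/13; -48/25 84/325 -21/130 848/325; 0 0 0 1]
det M = -3; M⁻¹ = [7/50 0 -12/25 1; 288/325 5/13 84/325 -1; -16/65 8/13 -14/195 8/3; 0 0 0 1]
M⁻¹ · (7068/1625, -225/26, 6124/1625)ᵀ = (-1/5, 1/2, -4)ᵀ

p = (-1/5, 1/2, -4)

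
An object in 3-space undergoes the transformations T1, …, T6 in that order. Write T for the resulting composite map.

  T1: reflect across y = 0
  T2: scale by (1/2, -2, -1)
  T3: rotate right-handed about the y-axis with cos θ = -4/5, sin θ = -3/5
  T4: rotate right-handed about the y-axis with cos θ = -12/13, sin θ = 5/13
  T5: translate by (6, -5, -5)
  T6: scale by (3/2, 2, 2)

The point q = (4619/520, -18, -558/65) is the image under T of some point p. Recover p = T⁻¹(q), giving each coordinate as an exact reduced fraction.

T1 = [1 0 0 0; 0 -1 0 0; 0 0 1 0; 0 0 0 1]
T2·T1 = [1/2 0 0 0; 0 2 0 0; 0 0 -1 0; 0 0 0 1]
T3·…·T1 = [-2/5 0 3/5 0; 0 2 0 0; 3/10 0 4/5 0; 0 0 0 1]
T4·…·T1 = [63/130 0 -16/65 0; 0 2 0 0; -8/65 0 -63/65 0; 0 0 0 1]
T5·…·T1 = [63/130 0 -16/65 6; 0 2 0 -5; -8/65 0 -63/65 -5; 0 0 0 1]
T6·…·T1 = [189/260 0 -24/65 9; 0 4 0 -10; -16/65 0 -126/65 -10; 0 0 0 1]
det M = -6; M⁻¹ = [84/65 0 -16/65 -916/65; 0 1/4 0 5/2; -32/195 0 -63/130 -219/65; 0 0 0 1]
M⁻¹ · (4619/520, -18, -558/65)ᵀ = (-1/2, -2, -2/3)ᵀ

p = (-1/2, -2, -2/3)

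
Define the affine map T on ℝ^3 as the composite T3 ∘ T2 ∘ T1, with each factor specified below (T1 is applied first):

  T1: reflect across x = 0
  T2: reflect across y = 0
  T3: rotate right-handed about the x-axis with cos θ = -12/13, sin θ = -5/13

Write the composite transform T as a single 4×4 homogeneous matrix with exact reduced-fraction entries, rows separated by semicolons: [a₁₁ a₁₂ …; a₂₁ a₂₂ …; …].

T1 = [-1 0 0 0; 0 1 0 0; 0 0 1 0; 0 0 0 1]
T2·T1 = [-1 0 0 0; 0 -1 0 0; 0 0 1 0; 0 0 0 1]
T3·…·T1 = [-1 0 0 0; 0 12/13 5/13 0; 0 5/13 -12/13 0; 0 0 0 1]

T = [-1 0 0 0; 0 12/13 5/13 0; 0 5/13 -12/13 0; 0 0 0 1]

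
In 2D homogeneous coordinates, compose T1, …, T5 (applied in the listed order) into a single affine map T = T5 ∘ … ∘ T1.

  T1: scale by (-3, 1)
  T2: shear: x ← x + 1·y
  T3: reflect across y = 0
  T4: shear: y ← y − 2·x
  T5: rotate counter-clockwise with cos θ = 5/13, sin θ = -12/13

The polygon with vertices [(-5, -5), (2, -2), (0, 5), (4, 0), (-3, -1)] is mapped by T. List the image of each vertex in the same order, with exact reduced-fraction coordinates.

image vertices: (-10, -15), (176/13, 186/13), (-155/13, -135/13), (228/13, 264/13), (-140/13, -171/13)

T1 scale by (-3, 1): (-5, -5) → (15, -5); (2, -2) → (-6, -2); (0, 5) → (0, 5); (4, 0) → (-12, 0); (-3, -1) → (9, -1)
T2 shear: x ← x + 1·y: (15, -5) → (10, -5); (-6, -2) → (-8, -2); (0, 5) → (5, 5); (-12, 0) → (-12, 0); (9, -1) → (8, -1)
T3 reflect across y = 0: (10, -5) → (10, 5); (-8, -2) → (-8, 2); (5, 5) → (5, -5); (-12, 0) → (-12, 0); (8, -1) → (8, 1)
T4 shear: y ← y − 2·x: (10, 5) → (10, -15); (-8, 2) → (-8, 18); (5, -5) → (5, -15); (-12, 0) → (-12, 24); (8, 1) → (8, -15)
T5 rotate counter-clockwise with cos θ = 5/13, sin θ = -12/13: (10, -15) → (-10, -15); (-8, 18) → (176/13, 186/13); (5, -15) → (-155/13, -135/13); (-12, 24) → (228/13, 264/13); (8, -15) → (-140/13, -171/13)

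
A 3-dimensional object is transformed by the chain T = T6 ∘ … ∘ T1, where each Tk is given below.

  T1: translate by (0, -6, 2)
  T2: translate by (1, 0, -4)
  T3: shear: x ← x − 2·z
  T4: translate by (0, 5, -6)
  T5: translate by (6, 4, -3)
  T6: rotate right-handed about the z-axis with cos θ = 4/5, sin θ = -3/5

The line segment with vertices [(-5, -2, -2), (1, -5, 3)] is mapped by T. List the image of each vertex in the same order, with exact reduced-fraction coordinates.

T1 translate by (0, -6, 2): (-5, -2, -2) → (-5, -8, 0); (1, -5, 3) → (1, -11, 5)
T2 translate by (1, 0, -4): (-5, -8, 0) → (-4, -8, -4); (1, -11, 5) → (2, -11, 1)
T3 shear: x ← x − 2·z: (-4, -8, -4) → (4, -8, -4); (2, -11, 1) → (0, -11, 1)
T4 translate by (0, 5, -6): (4, -8, -4) → (4, -3, -10); (0, -11, 1) → (0, -6, -5)
T5 translate by (6, 4, -3): (4, -3, -10) → (10, 1, -13); (0, -6, -5) → (6, -2, -8)
T6 rotate right-handed about the z-axis with cos θ = 4/5, sin θ = -3/5: (10, 1, -13) → (43/5, -26/5, -13); (6, -2, -8) → (18/5, -26/5, -8)

image vertices: (43/5, -26/5, -13), (18/5, -26/5, -8)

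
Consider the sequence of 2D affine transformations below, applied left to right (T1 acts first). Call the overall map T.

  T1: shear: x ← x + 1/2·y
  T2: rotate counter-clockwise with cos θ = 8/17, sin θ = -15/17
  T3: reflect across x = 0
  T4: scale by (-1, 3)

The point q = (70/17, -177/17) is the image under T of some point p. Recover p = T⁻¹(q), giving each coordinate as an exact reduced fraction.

p = (4, 2)

T1 = [1 1/2 0; 0 1 0; 0 0 1]
T2·T1 = [8/17 19/17 0; -15/17 1/34 0; 0 0 1]
T3·…·T1 = [-8/17 -19/17 0; -15/17 1/34 0; 0 0 1]
T4·…·T1 = [8/17 19/17 0; -45/17 3/34 0; 0 0 1]
det M = 3; M⁻¹ = [1/34 -19/51 0; 15/17 8/51 0; 0 0 1]
M⁻¹ · (70/17, -177/17)ᵀ = (4, 2)ᵀ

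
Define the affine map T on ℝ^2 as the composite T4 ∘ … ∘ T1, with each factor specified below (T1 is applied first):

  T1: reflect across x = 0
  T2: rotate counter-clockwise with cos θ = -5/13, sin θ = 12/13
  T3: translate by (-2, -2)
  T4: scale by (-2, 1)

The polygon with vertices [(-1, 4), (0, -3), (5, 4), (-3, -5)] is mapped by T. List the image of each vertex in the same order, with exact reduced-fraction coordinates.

T1 reflect across x = 0: (-1, 4) → (1, 4); (0, -3) → (0, -3); (5, 4) → (-5, 4); (-3, -5) → (3, -5)
T2 rotate counter-clockwise with cos θ = -5/13, sin θ = 12/13: (1, 4) → (-53/13, -8/13); (0, -3) → (36/13, 15/13); (-5, 4) → (-23/13, -80/13); (3, -5) → (45/13, 61/13)
T3 translate by (-2, -2): (-53/13, -8/13) → (-79/13, -34/13); (36/13, 15/13) → (10/13, -11/13); (-23/13, -80/13) → (-49/13, -106/13); (45/13, 61/13) → (19/13, 35/13)
T4 scale by (-2, 1): (-79/13, -34/13) → (158/13, -34/13); (10/13, -11/13) → (-20/13, -11/13); (-49/13, -106/13) → (98/13, -106/13); (19/13, 35/13) → (-38/13, 35/13)

image vertices: (158/13, -34/13), (-20/13, -11/13), (98/13, -106/13), (-38/13, 35/13)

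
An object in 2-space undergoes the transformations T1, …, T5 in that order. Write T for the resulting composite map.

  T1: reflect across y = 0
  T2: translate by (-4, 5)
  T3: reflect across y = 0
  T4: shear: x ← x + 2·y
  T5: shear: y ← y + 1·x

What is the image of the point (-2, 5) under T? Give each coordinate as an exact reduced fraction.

T1 reflect across y = 0: (-2, 5) → (-2, -5)
T2 translate by (-4, 5): (-2, -5) → (-6, 0)
T3 reflect across y = 0: (-6, 0) → (-6, 0)
T4 shear: x ← x + 2·y: (-6, 0) → (-6, 0)
T5 shear: y ← y + 1·x: (-6, 0) → (-6, -6)

T(p) = (-6, -6)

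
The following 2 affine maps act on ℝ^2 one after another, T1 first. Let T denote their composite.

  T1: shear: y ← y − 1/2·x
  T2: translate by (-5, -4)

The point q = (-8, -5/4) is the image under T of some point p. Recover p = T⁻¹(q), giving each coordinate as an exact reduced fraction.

p = (-3, 5/4)

T1 = [1 0 0; -1/2 1 0; 0 0 1]
T2·T1 = [1 0 -5; -1/2 1 -4; 0 0 1]
det M = 1; M⁻¹ = [1 0 5; 1/2 1 13/2; 0 0 1]
M⁻¹ · (-8, -5/4)ᵀ = (-3, 5/4)ᵀ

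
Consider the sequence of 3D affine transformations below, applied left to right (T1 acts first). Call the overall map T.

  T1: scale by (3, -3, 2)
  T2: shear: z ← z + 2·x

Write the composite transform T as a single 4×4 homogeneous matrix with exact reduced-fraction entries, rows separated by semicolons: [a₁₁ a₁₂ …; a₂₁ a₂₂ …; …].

T1 = [3 0 0 0; 0 -3 0 0; 0 0 2 0; 0 0 0 1]
T2·T1 = [3 0 0 0; 0 -3 0 0; 6 0 2 0; 0 0 0 1]

T = [3 0 0 0; 0 -3 0 0; 6 0 2 0; 0 0 0 1]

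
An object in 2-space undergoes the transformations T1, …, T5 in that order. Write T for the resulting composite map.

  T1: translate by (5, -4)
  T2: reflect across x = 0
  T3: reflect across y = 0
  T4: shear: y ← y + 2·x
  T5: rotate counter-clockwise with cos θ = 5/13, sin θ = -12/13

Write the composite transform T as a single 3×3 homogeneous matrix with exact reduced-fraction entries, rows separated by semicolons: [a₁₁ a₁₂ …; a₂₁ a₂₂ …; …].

T1 = [1 0 5; 0 1 -4; 0 0 1]
T2·T1 = [-1 0 -5; 0 1 -4; 0 0 1]
T3·…·T1 = [-1 0 -5; 0 -1 4; 0 0 1]
T4·…·T1 = [-1 0 -5; -2 -1 -6; 0 0 1]
T5·…·T1 = [-29/13 -12/13 -97/13; 2/13 -5/13 30/13; 0 0 1]

T = [-29/13 -12/13 -97/13; 2/13 -5/13 30/13; 0 0 1]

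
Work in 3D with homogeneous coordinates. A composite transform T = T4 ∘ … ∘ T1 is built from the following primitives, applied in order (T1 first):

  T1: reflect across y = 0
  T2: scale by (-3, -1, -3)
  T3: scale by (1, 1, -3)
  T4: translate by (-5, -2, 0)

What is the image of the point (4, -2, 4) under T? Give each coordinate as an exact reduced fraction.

T1 reflect across y = 0: (4, -2, 4) → (4, 2, 4)
T2 scale by (-3, -1, -3): (4, 2, 4) → (-12, -2, -12)
T3 scale by (1, 1, -3): (-12, -2, -12) → (-12, -2, 36)
T4 translate by (-5, -2, 0): (-12, -2, 36) → (-17, -4, 36)

T(p) = (-17, -4, 36)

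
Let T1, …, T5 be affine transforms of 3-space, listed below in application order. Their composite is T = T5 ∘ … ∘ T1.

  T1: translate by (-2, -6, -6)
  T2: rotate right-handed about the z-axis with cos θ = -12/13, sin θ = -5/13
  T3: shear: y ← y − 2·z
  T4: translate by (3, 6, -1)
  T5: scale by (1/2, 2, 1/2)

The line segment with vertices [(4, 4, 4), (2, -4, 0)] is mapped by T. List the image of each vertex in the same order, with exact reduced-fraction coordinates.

image vertices: (5/26, 288/13, -3/2), (-11/26, 708/13, -7/2)

T1 translate by (-2, -6, -6): (4, 4, 4) → (2, -2, -2); (2, -4, 0) → (0, -10, -6)
T2 rotate right-handed about the z-axis with cos θ = -12/13, sin θ = -5/13: (2, -2, -2) → (-34/13, 14/13, -2); (0, -10, -6) → (-50/13, 120/13, -6)
T3 shear: y ← y − 2·z: (-34/13, 14/13, -2) → (-34/13, 66/13, -2); (-50/13, 120/13, -6) → (-50/13, 276/13, -6)
T4 translate by (3, 6, -1): (-34/13, 66/13, -2) → (5/13, 144/13, -3); (-50/13, 276/13, -6) → (-11/13, 354/13, -7)
T5 scale by (1/2, 2, 1/2): (5/13, 144/13, -3) → (5/26, 288/13, -3/2); (-11/13, 354/13, -7) → (-11/26, 708/13, -7/2)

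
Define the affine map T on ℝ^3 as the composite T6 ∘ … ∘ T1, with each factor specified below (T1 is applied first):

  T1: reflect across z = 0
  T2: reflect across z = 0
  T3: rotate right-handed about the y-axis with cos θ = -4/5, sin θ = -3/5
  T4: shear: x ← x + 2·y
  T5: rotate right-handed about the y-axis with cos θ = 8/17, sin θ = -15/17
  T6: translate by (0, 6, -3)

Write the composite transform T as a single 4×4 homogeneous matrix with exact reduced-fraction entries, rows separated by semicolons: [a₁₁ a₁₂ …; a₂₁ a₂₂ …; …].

T = [-77/85 16/17 36/85 0; 0 1 0 6; -36/85 30/17 -77/85 -3; 0 0 0 1]

T1 = [1 0 0 0; 0 1 0 0; 0 0 -1 0; 0 0 0 1]
T2·T1 = [1 0 0 0; 0 1 0 0; 0 0 1 0; 0 0 0 1]
T3·…·T1 = [-4/5 0 -3/5 0; 0 1 0 0; 3/5 0 -4/5 0; 0 0 0 1]
T4·…·T1 = [-4/5 2 -3/5 0; 0 1 0 0; 3/5 0 -4/5 0; 0 0 0 1]
T5·…·T1 = [-77/85 16/17 36/85 0; 0 1 0 0; -36/85 30/17 -77/85 0; 0 0 0 1]
T6·…·T1 = [-77/85 16/17 36/85 0; 0 1 0 6; -36/85 30/17 -77/85 -3; 0 0 0 1]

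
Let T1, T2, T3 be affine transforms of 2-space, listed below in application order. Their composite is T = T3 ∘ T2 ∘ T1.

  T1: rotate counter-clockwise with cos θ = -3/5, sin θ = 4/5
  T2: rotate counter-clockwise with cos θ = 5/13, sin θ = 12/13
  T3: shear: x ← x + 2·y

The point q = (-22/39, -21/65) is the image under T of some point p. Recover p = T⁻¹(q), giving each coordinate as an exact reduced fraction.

T1 = [-3/5 -4/5 0; 4/5 -3/5 0; 0 0 1]
T2·T1 = [-63/65 16/65 0; -16/65 -63/65 0; 0 0 1]
T3·…·T1 = [-19/13 -22/13 0; -16/65 -63/65 0; 0 0 1]
det M = 1; M⁻¹ = [-63/65 22/13 0; 16/65 -19/13 0; 0 0 1]
M⁻¹ · (-22/39, -21/65)ᵀ = (0, 1/3)ᵀ

p = (0, 1/3)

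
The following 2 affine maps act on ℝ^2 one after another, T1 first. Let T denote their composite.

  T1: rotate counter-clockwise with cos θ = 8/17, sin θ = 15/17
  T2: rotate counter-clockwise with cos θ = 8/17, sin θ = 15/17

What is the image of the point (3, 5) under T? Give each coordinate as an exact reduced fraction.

T1 rotate counter-clockwise with cos θ = 8/17, sin θ = 15/17: (3, 5) → (-3, 5)
T2 rotate counter-clockwise with cos θ = 8/17, sin θ = 15/17: (-3, 5) → (-99/17, -5/17)

T(p) = (-99/17, -5/17)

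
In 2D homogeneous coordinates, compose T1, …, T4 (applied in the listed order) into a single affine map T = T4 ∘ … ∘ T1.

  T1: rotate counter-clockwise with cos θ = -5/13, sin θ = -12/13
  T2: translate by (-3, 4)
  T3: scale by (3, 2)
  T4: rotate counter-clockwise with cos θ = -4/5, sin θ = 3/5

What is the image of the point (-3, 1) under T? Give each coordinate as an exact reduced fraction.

T(p) = (-354/65, -772/65)

T1 rotate counter-clockwise with cos θ = -5/13, sin θ = -12/13: (-3, 1) → (27/13, 31/13)
T2 translate by (-3, 4): (27/13, 31/13) → (-12/13, 83/13)
T3 scale by (3, 2): (-12/13, 83/13) → (-36/13, 166/13)
T4 rotate counter-clockwise with cos θ = -4/5, sin θ = 3/5: (-36/13, 166/13) → (-354/65, -772/65)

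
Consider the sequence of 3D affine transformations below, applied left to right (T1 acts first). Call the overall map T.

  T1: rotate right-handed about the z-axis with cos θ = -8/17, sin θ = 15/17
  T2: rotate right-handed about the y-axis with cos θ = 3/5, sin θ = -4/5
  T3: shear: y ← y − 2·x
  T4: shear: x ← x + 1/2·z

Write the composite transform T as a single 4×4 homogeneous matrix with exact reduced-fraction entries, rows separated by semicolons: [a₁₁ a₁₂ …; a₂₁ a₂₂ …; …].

T1 = [-8/17 -15/17 0 0; 15/17 -8/17 0 0; 0 0 1 0; 0 0 0 1]
T2·T1 = [-24/85 -9/17 -4/5 0; 15/17 -8/17 0 0; -32/85 -12/17 3/5 0; 0 0 0 1]
T3·…·T1 = [-24/85 -9/17 -4/5 0; 123/85 10/17 8/5 0; -32/85 -12/17 3/5 0; 0 0 0 1]
T4·…·T1 = [-8/17 -15/17 -1/2 0; 123/85 10/17 8/5 0; -32/85 -12/17 3/5 0; 0 0 0 1]

T = [-8/17 -15/17 -1/2 0; 123/85 10/17 8/5 0; -32/85 -12/17 3/5 0; 0 0 0 1]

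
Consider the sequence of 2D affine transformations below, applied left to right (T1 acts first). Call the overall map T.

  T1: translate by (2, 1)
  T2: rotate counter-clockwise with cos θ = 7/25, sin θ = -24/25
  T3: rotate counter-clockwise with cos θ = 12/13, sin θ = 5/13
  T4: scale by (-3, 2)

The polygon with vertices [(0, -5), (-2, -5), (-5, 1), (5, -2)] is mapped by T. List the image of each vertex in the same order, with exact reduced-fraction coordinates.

image vertices: (1812/325, -2644/325), (3036/325, -1632/325), (318/325, 2334/325), (-141/13, -158/13)

T1 translate by (2, 1): (0, -5) → (2, -4); (-2, -5) → (0, -4); (-5, 1) → (-3, 2); (5, -2) → (7, -1)
T2 rotate counter-clockwise with cos θ = 7/25, sin θ = -24/25: (2, -4) → (-82/25, -76/25); (0, -4) → (-96/25, -28/25); (-3, 2) → (27/25, 86/25); (7, -1) → (1, -7)
T3 rotate counter-clockwise with cos θ = 12/13, sin θ = 5/13: (-82/25, -76/25) → (-604/325, -1322/325); (-96/25, -28/25) → (-1012/325, -816/325); (27/25, 86/25) → (-106/325, 1167/325); (1, -7) → (47/13, -79/13)
T4 scale by (-3, 2): (-604/325, -1322/325) → (1812/325, -2644/325); (-1012/325, -816/325) → (3036/325, -1632/325); (-106/325, 1167/325) → (318/325, 2334/325); (47/13, -79/13) → (-141/13, -158/13)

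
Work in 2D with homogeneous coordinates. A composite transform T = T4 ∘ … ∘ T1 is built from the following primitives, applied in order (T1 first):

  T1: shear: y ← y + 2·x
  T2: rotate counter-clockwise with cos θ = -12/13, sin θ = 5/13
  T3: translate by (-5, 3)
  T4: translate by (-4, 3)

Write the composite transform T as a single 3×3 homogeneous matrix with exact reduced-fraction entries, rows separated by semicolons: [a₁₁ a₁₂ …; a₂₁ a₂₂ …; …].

T = [-22/13 -5/13 -9; -19/13 -12/13 6; 0 0 1]

T1 = [1 0 0; 2 1 0; 0 0 1]
T2·T1 = [-22/13 -5/13 0; -19/13 -12/13 0; 0 0 1]
T3·…·T1 = [-22/13 -5/13 -5; -19/13 -12/13 3; 0 0 1]
T4·…·T1 = [-22/13 -5/13 -9; -19/13 -12/13 6; 0 0 1]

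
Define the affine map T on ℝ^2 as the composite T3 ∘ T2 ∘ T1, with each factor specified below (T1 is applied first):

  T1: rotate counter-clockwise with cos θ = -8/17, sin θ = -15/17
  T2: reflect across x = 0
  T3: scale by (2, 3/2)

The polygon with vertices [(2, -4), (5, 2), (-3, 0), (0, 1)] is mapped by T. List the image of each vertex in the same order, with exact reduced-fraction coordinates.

T1 rotate counter-clockwise with cos θ = -8/17, sin θ = -15/17: (2, -4) → (-76/17, 2/17); (5, 2) → (-10/17, -91/17); (-3, 0) → (24/17, 45/17); (0, 1) → (15/17, -8/17)
T2 reflect across x = 0: (-76/17, 2/17) → (76/17, 2/17); (-10/17, -91/17) → (10/17, -91/17); (24/17, 45/17) → (-24/17, 45/17); (15/17, -8/17) → (-15/17, -8/17)
T3 scale by (2, 3/2): (76/17, 2/17) → (152/17, 3/17); (10/17, -91/17) → (20/17, -273/34); (-24/17, 45/17) → (-48/17, 135/34); (-15/17, -8/17) → (-30/17, -12/17)

image vertices: (152/17, 3/17), (20/17, -273/34), (-48/17, 135/34), (-30/17, -12/17)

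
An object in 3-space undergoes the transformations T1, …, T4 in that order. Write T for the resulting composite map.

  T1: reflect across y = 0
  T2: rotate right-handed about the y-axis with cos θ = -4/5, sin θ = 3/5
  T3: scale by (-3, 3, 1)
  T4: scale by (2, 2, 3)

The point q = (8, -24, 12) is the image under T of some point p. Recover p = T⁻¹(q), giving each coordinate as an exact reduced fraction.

p = (-4/3, 4, -4)

T1 = [1 0 0 0; 0 -1 0 0; 0 0 1 0; 0 0 0 1]
T2·T1 = [-4/5 0 3/5 0; 0 -1 0 0; -3/5 0 -4/5 0; 0 0 0 1]
T3·…·T1 = [12/5 0 -9/5 0; 0 -3 0 0; -3/5 0 -4/5 0; 0 0 0 1]
T4·…·T1 = [24/5 0 -18/5 0; 0 -6 0 0; -9/5 0 -12/5 0; 0 0 0 1]
det M = 108; M⁻¹ = [2/15 0 -1/5 0; 0 -1/6 0 0; -1/10 0 -4/15 0; 0 0 0 1]
M⁻¹ · (8, -24, 12)ᵀ = (-4/3, 4, -4)ᵀ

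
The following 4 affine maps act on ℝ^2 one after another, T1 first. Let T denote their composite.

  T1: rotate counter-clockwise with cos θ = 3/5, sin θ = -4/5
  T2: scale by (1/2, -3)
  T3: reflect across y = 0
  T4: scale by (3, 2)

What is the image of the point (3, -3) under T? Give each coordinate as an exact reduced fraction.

T1 rotate counter-clockwise with cos θ = 3/5, sin θ = -4/5: (3, -3) → (-3/5, -21/5)
T2 scale by (1/2, -3): (-3/5, -21/5) → (-3/10, 63/5)
T3 reflect across y = 0: (-3/10, 63/5) → (-3/10, -63/5)
T4 scale by (3, 2): (-3/10, -63/5) → (-9/10, -126/5)

T(p) = (-9/10, -126/5)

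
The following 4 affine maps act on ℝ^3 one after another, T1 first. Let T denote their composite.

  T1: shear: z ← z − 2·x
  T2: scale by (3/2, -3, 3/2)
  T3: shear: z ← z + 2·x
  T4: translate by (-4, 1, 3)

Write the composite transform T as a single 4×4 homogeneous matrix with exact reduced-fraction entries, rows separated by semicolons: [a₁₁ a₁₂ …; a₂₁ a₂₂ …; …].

T1 = [1 0 0 0; 0 1 0 0; -2 0 1 0; 0 0 0 1]
T2·T1 = [3/2 0 0 0; 0 -3 0 0; -3 0 3/2 0; 0 0 0 1]
T3·…·T1 = [3/2 0 0 0; 0 -3 0 0; 0 0 3/2 0; 0 0 0 1]
T4·…·T1 = [3/2 0 0 -4; 0 -3 0 1; 0 0 3/2 3; 0 0 0 1]

T = [3/2 0 0 -4; 0 -3 0 1; 0 0 3/2 3; 0 0 0 1]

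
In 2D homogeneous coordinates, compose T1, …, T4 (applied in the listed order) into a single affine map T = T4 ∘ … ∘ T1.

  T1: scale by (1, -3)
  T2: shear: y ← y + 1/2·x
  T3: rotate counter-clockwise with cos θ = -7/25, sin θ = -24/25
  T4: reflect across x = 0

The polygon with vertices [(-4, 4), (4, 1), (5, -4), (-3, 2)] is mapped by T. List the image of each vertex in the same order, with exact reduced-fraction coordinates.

T1 scale by (1, -3): (-4, 4) → (-4, -12); (4, 1) → (4, -3); (5, -4) → (5, 12); (-3, 2) → (-3, -6)
T2 shear: y ← y + 1/2·x: (-4, -12) → (-4, -14); (4, -3) → (4, -1); (5, 12) → (5, 29/2); (-3, -6) → (-3, -15/2)
T3 rotate counter-clockwise with cos θ = -7/25, sin θ = -24/25: (-4, -14) → (-308/25, 194/25); (4, -1) → (-52/25, -89/25); (5, 29/2) → (313/25, -443/50); (-3, -15/2) → (-159/25, 249/50)
T4 reflect across x = 0: (-308/25, 194/25) → (308/25, 194/25); (-52/25, -89/25) → (52/25, -89/25); (313/25, -443/50) → (-313/25, -443/50); (-159/25, 249/50) → (159/25, 249/50)

image vertices: (308/25, 194/25), (52/25, -89/25), (-313/25, -443/50), (159/25, 249/50)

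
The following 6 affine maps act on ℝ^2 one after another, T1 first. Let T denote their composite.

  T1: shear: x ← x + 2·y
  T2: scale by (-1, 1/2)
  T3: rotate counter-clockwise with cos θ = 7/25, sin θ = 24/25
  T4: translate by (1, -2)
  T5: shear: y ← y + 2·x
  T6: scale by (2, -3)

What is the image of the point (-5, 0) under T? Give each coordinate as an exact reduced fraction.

T1 shear: x ← x + 2·y: (-5, 0) → (-5, 0)
T2 scale by (-1, 1/2): (-5, 0) → (5, 0)
T3 rotate counter-clockwise with cos θ = 7/25, sin θ = 24/25: (5, 0) → (7/5, 24/5)
T4 translate by (1, -2): (7/5, 24/5) → (12/5, 14/5)
T5 shear: y ← y + 2·x: (12/5, 14/5) → (12/5, 38/5)
T6 scale by (2, -3): (12/5, 38/5) → (24/5, -114/5)

T(p) = (24/5, -114/5)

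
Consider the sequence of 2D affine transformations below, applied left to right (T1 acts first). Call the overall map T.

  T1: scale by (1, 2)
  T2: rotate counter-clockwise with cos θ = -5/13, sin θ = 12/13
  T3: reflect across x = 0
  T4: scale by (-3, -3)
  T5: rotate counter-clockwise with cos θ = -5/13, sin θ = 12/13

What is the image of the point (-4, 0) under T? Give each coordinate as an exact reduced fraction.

T1 scale by (1, 2): (-4, 0) → (-4, 0)
T2 rotate counter-clockwise with cos θ = -5/13, sin θ = 12/13: (-4, 0) → (20/13, -48/13)
T3 reflect across x = 0: (20/13, -48/13) → (-20/13, -48/13)
T4 scale by (-3, -3): (-20/13, -48/13) → (60/13, 144/13)
T5 rotate counter-clockwise with cos θ = -5/13, sin θ = 12/13: (60/13, 144/13) → (-12, 0)

T(p) = (-12, 0)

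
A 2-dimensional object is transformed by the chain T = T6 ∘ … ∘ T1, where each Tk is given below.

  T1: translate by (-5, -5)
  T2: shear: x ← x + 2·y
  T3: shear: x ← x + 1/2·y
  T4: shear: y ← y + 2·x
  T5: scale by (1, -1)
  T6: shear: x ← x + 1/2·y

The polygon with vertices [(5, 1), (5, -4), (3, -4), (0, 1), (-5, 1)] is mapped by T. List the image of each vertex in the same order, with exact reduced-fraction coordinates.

image vertices: (2, 24), (9/2, 54), (9/2, 58), (2, 34), (2, 44)

T1 translate by (-5, -5): (5, 1) → (0, -4); (5, -4) → (0, -9); (3, -4) → (-2, -9); (0, 1) → (-5, -4); (-5, 1) → (-10, -4)
T2 shear: x ← x + 2·y: (0, -4) → (-8, -4); (0, -9) → (-18, -9); (-2, -9) → (-20, -9); (-5, -4) → (-13, -4); (-10, -4) → (-18, -4)
T3 shear: x ← x + 1/2·y: (-8, -4) → (-10, -4); (-18, -9) → (-45/2, -9); (-20, -9) → (-49/2, -9); (-13, -4) → (-15, -4); (-18, -4) → (-20, -4)
T4 shear: y ← y + 2·x: (-10, -4) → (-10, -24); (-45/2, -9) → (-45/2, -54); (-49/2, -9) → (-49/2, -58); (-15, -4) → (-15, -34); (-20, -4) → (-20, -44)
T5 scale by (1, -1): (-10, -24) → (-10, 24); (-45/2, -54) → (-45/2, 54); (-49/2, -58) → (-49/2, 58); (-15, -34) → (-15, 34); (-20, -44) → (-20, 44)
T6 shear: x ← x + 1/2·y: (-10, 24) → (2, 24); (-45/2, 54) → (9/2, 54); (-49/2, 58) → (9/2, 58); (-15, 34) → (2, 34); (-20, 44) → (2, 44)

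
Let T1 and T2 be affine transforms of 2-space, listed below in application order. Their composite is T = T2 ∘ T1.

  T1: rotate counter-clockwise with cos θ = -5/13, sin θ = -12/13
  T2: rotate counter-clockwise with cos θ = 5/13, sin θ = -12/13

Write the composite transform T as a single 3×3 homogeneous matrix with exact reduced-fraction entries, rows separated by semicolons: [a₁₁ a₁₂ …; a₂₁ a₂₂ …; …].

T = [-1 0 0; 0 -1 0; 0 0 1]

T1 = [-5/13 12/13 0; -12/13 -5/13 0; 0 0 1]
T2·T1 = [-1 0 0; 0 -1 0; 0 0 1]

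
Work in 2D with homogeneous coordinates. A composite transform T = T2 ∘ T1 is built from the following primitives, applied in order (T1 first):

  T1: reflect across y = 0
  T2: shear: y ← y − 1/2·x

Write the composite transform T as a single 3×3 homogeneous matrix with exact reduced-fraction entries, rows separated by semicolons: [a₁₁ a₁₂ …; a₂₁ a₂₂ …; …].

T = [1 0 0; -1/2 -1 0; 0 0 1]

T1 = [1 0 0; 0 -1 0; 0 0 1]
T2·T1 = [1 0 0; -1/2 -1 0; 0 0 1]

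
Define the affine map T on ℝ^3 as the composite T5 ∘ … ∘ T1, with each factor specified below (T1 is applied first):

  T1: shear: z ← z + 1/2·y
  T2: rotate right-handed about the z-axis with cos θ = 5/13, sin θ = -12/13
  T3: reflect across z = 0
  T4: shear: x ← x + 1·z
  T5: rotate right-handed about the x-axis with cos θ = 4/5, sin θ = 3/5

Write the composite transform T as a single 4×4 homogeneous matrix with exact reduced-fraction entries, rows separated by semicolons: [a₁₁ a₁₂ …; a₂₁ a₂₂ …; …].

T1 = [1 0 0 0; 0 1 0 0; 0 1/2 1 0; 0 0 0 1]
T2·T1 = [5/13 12/13 0 0; -12/13 5/13 0 0; 0 1/2 1 0; 0 0 0 1]
T3·…·T1 = [5/13 12/13 0 0; -12/13 5/13 0 0; 0 -1/2 -1 0; 0 0 0 1]
T4·…·T1 = [5/13 11/26 -1 0; -12/13 5/13 0 0; 0 -1/2 -1 0; 0 0 0 1]
T5·…·T1 = [5/13 11/26 -1 0; -48/65 79/130 3/5 0; -36/65 -11/65 -4/5 0; 0 0 0 1]

T = [5/13 11/26 -1 0; -48/65 79/130 3/5 0; -36/65 -11/65 -4/5 0; 0 0 0 1]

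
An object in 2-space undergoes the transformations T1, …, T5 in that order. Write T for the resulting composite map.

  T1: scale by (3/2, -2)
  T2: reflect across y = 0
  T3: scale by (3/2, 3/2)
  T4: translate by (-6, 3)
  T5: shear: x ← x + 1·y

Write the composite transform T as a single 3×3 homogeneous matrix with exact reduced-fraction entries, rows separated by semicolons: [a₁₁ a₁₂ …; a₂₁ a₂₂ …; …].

T = [9/4 3 -3; 0 3 3; 0 0 1]

T1 = [3/2 0 0; 0 -2 0; 0 0 1]
T2·T1 = [3/2 0 0; 0 2 0; 0 0 1]
T3·…·T1 = [9/4 0 0; 0 3 0; 0 0 1]
T4·…·T1 = [9/4 0 -6; 0 3 3; 0 0 1]
T5·…·T1 = [9/4 3 -3; 0 3 3; 0 0 1]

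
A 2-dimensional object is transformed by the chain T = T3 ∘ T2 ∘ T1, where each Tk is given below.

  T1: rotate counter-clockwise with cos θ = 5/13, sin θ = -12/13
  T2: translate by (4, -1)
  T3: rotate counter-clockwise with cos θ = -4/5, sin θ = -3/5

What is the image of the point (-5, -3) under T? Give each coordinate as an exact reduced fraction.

T(p) = (132/65, -101/65)

T1 rotate counter-clockwise with cos θ = 5/13, sin θ = -12/13: (-5, -3) → (-61/13, 45/13)
T2 translate by (4, -1): (-61/13, 45/13) → (-9/13, 32/13)
T3 rotate counter-clockwise with cos θ = -4/5, sin θ = -3/5: (-9/13, 32/13) → (132/65, -101/65)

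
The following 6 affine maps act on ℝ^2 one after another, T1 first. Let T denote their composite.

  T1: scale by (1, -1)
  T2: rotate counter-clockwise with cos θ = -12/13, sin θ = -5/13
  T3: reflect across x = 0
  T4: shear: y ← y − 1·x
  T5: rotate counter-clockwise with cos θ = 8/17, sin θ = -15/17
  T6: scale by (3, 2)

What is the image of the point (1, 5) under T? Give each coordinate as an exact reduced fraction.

T(p) = (1698/221, -822/221)

T1 scale by (1, -1): (1, 5) → (1, -5)
T2 rotate counter-clockwise with cos θ = -12/13, sin θ = -5/13: (1, -5) → (-37/13, 55/13)
T3 reflect across x = 0: (-37/13, 55/13) → (37/13, 55/13)
T4 shear: y ← y − 1·x: (37/13, 55/13) → (37/13, 18/13)
T5 rotate counter-clockwise with cos θ = 8/17, sin θ = -15/17: (37/13, 18/13) → (566/221, -411/221)
T6 scale by (3, 2): (566/221, -411/221) → (1698/221, -822/221)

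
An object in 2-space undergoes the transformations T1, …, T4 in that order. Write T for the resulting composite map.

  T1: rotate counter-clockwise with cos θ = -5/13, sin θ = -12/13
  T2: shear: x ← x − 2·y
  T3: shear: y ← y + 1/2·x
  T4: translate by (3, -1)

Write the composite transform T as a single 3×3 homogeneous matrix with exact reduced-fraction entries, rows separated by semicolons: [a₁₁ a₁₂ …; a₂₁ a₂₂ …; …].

T1 = [-5/13 12/13 0; -12/13 -5/13 0; 0 0 1]
T2·T1 = [19/13 22/13 0; -12/13 -5/13 0; 0 0 1]
T3·…·T1 = [19/13 22/13 0; -5/26 6/13 0; 0 0 1]
T4·…·T1 = [19/13 22/13 3; -5/26 6/13 -1; 0 0 1]

T = [19/13 22/13 3; -5/26 6/13 -1; 0 0 1]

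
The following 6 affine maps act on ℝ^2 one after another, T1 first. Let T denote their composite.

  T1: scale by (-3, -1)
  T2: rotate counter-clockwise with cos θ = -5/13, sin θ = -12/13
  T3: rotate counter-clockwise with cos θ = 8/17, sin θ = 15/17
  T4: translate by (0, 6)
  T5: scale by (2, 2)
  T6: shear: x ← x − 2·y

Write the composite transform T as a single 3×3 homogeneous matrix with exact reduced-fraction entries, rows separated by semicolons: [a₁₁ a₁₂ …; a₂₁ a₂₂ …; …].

T = [-2892/221 218/221 -24; 1026/221 -280/221 12; 0 0 1]

T1 = [-3 0 0; 0 -1 0; 0 0 1]
T2·T1 = [15/13 -12/13 0; 36/13 5/13 0; 0 0 1]
T3·…·T1 = [-420/221 -171/221 0; 513/221 -140/221 0; 0 0 1]
T4·…·T1 = [-420/221 -171/221 0; 513/221 -140/221 6; 0 0 1]
T5·…·T1 = [-840/221 -342/221 0; 1026/221 -280/221 12; 0 0 1]
T6·…·T1 = [-2892/221 218/221 -24; 1026/221 -280/221 12; 0 0 1]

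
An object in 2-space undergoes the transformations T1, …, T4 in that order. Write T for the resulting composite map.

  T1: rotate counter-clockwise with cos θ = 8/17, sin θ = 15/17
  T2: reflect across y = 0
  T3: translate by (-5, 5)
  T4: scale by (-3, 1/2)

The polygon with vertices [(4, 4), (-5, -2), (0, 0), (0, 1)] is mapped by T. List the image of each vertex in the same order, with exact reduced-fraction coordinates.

T1 rotate counter-clockwise with cos θ = 8/17, sin θ = 15/17: (4, 4) → (-28/17, 92/17); (-5, -2) → (-10/17, -91/17); (0, 0) → (0, 0); (0, 1) → (-15/17, 8/17)
T2 reflect across y = 0: (-28/17, 92/17) → (-28/17, -92/17); (-10/17, -91/17) → (-10/17, 91/17); (0, 0) → (0, 0); (-15/17, 8/17) → (-15/17, -8/17)
T3 translate by (-5, 5): (-28/17, -92/17) → (-113/17, -7/17); (-10/17, 91/17) → (-95/17, 176/17); (0, 0) → (-5, 5); (-15/17, -8/17) → (-100/17, 77/17)
T4 scale by (-3, 1/2): (-113/17, -7/17) → (339/17, -7/34); (-95/17, 176/17) → (285/17, 88/17); (-5, 5) → (15, 5/2); (-100/17, 77/17) → (300/17, 77/34)

image vertices: (339/17, -7/34), (285/17, 88/17), (15, 5/2), (300/17, 77/34)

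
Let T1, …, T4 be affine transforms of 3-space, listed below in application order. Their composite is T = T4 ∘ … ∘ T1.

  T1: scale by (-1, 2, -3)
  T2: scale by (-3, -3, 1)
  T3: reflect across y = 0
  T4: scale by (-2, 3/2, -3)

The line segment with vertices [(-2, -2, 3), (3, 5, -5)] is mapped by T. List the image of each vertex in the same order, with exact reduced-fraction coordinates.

T1 scale by (-1, 2, -3): (-2, -2, 3) → (2, -4, -9); (3, 5, -5) → (-3, 10, 15)
T2 scale by (-3, -3, 1): (2, -4, -9) → (-6, 12, -9); (-3, 10, 15) → (9, -30, 15)
T3 reflect across y = 0: (-6, 12, -9) → (-6, -12, -9); (9, -30, 15) → (9, 30, 15)
T4 scale by (-2, 3/2, -3): (-6, -12, -9) → (12, -18, 27); (9, 30, 15) → (-18, 45, -45)

image vertices: (12, -18, 27), (-18, 45, -45)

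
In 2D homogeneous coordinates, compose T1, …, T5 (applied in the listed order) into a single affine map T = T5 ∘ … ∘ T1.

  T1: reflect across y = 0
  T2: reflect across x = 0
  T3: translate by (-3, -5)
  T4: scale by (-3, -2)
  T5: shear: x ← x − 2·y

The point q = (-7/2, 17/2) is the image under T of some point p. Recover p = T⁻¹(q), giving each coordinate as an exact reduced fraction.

T1 = [1 0 0; 0 -1 0; 0 0 1]
T2·T1 = [-1 0 0; 0 -1 0; 0 0 1]
T3·…·T1 = [-1 0 -3; 0 -1 -5; 0 0 1]
T4·…·T1 = [3 0 9; 0 2 10; 0 0 1]
T5·…·T1 = [3 -4 -11; 0 2 10; 0 0 1]
det M = 6; M⁻¹ = [1/3 2/3 -3; 0 1/2 -5; 0 0 1]
M⁻¹ · (-7/2, 17/2)ᵀ = (3/2, -3/4)ᵀ

p = (3/2, -3/4)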